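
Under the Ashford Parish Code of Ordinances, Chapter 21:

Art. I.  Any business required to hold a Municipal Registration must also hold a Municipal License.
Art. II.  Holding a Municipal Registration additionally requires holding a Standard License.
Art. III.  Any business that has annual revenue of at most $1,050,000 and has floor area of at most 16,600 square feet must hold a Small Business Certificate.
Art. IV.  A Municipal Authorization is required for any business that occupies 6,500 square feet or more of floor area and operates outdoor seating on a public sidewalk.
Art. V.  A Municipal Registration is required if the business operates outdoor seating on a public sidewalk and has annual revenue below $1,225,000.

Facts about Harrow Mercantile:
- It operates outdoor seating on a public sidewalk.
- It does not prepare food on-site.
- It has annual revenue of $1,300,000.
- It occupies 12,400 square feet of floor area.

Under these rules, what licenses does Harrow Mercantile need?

Municipal Authorization

Art. I. Municipal Registration is not required → no effect.
Art. II. Municipal Registration is not required → no effect.
Art. III. revenue $1,300,000 > $1,050,000; floor area 12,400 square feet ≤ 16,600 square feet → Small Business Certificate not required.
Art. IV. floor area 12,400 square feet ≥ 6,500 square feet; operates outdoor seating on a public sidewalk → Municipal Authorization required.
Art. V. operates outdoor seating on a public sidewalk; revenue $1,300,000 ≥ $1,225,000 → Municipal Registration not required.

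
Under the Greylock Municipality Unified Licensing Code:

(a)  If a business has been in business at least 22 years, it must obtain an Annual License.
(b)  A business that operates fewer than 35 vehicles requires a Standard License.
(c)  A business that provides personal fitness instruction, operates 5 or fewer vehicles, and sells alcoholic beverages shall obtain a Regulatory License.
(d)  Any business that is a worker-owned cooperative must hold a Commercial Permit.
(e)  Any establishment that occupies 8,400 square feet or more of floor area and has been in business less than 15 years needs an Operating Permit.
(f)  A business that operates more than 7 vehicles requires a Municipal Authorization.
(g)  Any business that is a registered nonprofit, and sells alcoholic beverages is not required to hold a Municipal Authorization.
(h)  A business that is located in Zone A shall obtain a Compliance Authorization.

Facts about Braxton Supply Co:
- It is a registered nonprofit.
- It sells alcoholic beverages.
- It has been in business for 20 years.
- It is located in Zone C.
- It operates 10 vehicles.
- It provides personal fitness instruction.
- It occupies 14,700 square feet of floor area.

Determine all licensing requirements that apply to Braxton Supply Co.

(a) years in business 20 < 22 → Annual License not required.
(b) vehicles 10 < 35 → Standard License required.
(c) provides personal fitness instruction; vehicles 10 > 5; sells alcoholic beverages → Regulatory License not required.
(d) is a registered nonprofit (not: is a worker-owned cooperative) → Commercial Permit not required.
(e) floor area 14,700 square feet ≥ 8,400 square feet; years in business 20 ≥ 15 → Operating Permit not required.
(f) vehicles 10 > 7 → Municipal Authorization required.
(g) is a registered nonprofit; sells alcoholic beverages → exempt from Municipal Authorization.
(h) is located in Zone C (not: is located in Zone A) → Compliance Authorization not required.

Standard License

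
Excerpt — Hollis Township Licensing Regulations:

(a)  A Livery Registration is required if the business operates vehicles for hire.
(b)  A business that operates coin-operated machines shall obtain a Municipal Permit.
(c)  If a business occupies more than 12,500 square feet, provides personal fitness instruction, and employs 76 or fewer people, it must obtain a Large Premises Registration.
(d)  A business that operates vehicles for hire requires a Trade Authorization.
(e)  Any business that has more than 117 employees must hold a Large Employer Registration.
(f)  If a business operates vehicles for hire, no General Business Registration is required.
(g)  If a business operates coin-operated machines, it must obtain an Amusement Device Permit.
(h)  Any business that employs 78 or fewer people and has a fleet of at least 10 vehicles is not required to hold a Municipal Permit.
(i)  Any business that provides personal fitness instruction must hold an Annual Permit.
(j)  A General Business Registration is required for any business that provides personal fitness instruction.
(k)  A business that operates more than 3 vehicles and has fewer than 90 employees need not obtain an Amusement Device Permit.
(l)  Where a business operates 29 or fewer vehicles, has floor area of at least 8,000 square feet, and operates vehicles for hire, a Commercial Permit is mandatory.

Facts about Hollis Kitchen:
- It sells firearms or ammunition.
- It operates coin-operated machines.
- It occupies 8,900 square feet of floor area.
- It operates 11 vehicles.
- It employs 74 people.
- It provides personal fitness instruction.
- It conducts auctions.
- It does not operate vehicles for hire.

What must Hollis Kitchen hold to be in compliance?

Annual Permit, General Business Registration

(a) does not operate vehicles for hire → Livery Registration not required.
(b) operates coin-operated machines → Municipal Permit required.
(c) floor area 8,900 square feet ≤ 12,500 square feet; provides personal fitness instruction; employees 74 ≤ 76 → Large Premises Registration not required.
(d) does not operate vehicles for hire → Trade Authorization not required.
(e) employees 74 ≤ 117 → Large Employer Registration not required.
(f) does not operate vehicles for hire → General Business Registration exemption does not apply.
(g) operates coin-operated machines → Amusement Device Permit required.
(h) employees 74 ≤ 78; vehicles 11 ≥ 10 → exempt from Municipal Permit.
(i) provides personal fitness instruction → Annual Permit required.
(j) provides personal fitness instruction → General Business Registration required.
(k) vehicles 11 > 3; employees 74 < 90 → exempt from Amusement Device Permit.
(l) vehicles 11 ≤ 29; floor area 8,900 square feet ≥ 8,000 square feet; does not operate vehicles for hire → Commercial Permit not required.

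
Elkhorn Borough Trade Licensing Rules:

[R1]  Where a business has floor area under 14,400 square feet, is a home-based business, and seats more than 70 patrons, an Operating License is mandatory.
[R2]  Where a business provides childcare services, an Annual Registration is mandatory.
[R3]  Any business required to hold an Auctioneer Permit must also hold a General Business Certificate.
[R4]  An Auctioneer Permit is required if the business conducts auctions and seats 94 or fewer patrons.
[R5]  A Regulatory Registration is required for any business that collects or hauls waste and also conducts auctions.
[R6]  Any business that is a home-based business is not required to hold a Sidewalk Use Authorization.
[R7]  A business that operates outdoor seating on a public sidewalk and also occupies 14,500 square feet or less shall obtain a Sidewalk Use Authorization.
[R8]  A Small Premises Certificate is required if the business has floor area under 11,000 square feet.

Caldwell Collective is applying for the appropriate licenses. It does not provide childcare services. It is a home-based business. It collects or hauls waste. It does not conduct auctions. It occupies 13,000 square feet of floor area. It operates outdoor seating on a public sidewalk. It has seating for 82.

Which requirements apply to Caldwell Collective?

Operating License

[R1] floor area 13,000 square feet < 14,400 square feet; is a home-based business; seating 82 > 70 → Operating License required.
[R2] does not provide childcare services → Annual Registration not required.
[R3] Auctioneer Permit is not required → no effect.
[R4] does not conduct auctions; seating 82 ≤ 94 → Auctioneer Permit not required.
[R5] collects or hauls waste; does not conduct auctions → Regulatory Registration not required.
[R6] is a home-based business → exempt from Sidewalk Use Authorization.
[R7] operates outdoor seating on a public sidewalk; floor area 13,000 square feet ≤ 14,500 square feet → Sidewalk Use Authorization required.
[R8] floor area 13,000 square feet ≥ 11,000 square feet → Small Premises Certificate not required.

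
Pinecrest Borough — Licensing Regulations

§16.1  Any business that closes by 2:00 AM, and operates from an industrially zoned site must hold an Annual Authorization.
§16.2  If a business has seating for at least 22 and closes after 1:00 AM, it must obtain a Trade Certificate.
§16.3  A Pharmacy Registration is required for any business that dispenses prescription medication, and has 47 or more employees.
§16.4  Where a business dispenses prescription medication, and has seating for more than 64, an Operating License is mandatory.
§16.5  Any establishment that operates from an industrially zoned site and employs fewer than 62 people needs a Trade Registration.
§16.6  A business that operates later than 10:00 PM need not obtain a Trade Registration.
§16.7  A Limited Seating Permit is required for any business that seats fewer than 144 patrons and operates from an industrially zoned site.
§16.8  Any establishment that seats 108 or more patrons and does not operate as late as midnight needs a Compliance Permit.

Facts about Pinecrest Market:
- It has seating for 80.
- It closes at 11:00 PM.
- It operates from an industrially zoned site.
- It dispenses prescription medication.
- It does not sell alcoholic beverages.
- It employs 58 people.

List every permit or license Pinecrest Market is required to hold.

Annual Authorization, Limited Seating Permit, Operating License, Pharmacy Registration

§16.1 closes 11:00 PM, at/before 2:00 AM; operates from an industrially zoned site → Annual Authorization required.
§16.2 seating 80 ≥ 22; closes 11:00 PM, at/before 1:00 AM → Trade Certificate not required.
§16.3 dispenses prescription medication; employees 58 ≥ 47 → Pharmacy Registration required.
§16.4 dispenses prescription medication; seating 80 > 64 → Operating License required.
§16.5 operates from an industrially zoned site; employees 58 < 62 → Trade Registration required.
§16.6 closes 11:00 PM, after 10:00 PM → exempt from Trade Registration.
§16.7 seating 80 < 144; operates from an industrially zoned site → Limited Seating Permit required.
§16.8 seating 80 < 108; closes 11:00 PM, at/before midnight → Compliance Permit not required.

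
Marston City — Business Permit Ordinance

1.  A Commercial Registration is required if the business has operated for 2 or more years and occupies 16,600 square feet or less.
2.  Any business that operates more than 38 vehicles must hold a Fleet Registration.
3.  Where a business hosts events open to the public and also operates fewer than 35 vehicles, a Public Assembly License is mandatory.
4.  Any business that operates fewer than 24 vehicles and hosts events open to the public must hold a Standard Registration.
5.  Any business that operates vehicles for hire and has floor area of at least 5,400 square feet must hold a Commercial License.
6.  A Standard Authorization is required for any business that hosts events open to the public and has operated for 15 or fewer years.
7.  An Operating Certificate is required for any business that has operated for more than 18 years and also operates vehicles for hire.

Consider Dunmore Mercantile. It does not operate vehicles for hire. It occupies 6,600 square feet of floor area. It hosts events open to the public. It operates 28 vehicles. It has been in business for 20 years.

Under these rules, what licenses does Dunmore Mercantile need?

1. years in business 20 ≥ 2; floor area 6,600 square feet ≤ 16,600 square feet → Commercial Registration required.
2. vehicles 28 ≤ 38 → Fleet Registration not required.
3. hosts events open to the public; vehicles 28 < 35 → Public Assembly License required.
4. vehicles 28 ≥ 24; hosts events open to the public → Standard Registration not required.
5. does not operate vehicles for hire; floor area 6,600 square feet ≥ 5,400 square feet → Commercial License not required.
6. hosts events open to the public; years in business 20 > 15 → Standard Authorization not required.
7. years in business 20 > 18; does not operate vehicles for hire → Operating Certificate not required.

Commercial Registration, Public Assembly License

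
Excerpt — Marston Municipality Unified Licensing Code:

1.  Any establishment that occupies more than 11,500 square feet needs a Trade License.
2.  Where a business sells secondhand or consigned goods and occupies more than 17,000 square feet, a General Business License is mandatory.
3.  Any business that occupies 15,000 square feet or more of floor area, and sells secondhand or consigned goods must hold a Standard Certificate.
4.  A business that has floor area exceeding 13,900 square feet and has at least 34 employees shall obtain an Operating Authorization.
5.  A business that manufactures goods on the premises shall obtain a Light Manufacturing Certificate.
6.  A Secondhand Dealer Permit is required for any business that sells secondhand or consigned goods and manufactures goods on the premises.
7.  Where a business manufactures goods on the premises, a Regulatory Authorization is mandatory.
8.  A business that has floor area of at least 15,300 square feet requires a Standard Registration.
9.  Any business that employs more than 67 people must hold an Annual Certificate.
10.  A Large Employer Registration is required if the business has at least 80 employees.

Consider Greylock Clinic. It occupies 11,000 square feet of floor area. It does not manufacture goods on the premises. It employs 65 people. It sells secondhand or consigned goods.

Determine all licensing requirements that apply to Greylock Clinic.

None

1. floor area 11,000 square feet ≤ 11,500 square feet → Trade License not required.
2. sells secondhand or consigned goods; floor area 11,000 square feet ≤ 17,000 square feet → General Business License not required.
3. floor area 11,000 square feet < 15,000 square feet; sells secondhand or consigned goods → Standard Certificate not required.
4. floor area 11,000 square feet ≤ 13,900 square feet; employees 65 ≥ 34 → Operating Authorization not required.
5. does not manufacture goods on the premises → Light Manufacturing Certificate not required.
6. sells secondhand or consigned goods; does not manufacture goods on the premises → Secondhand Dealer Permit not required.
7. does not manufacture goods on the premises → Regulatory Authorization not required.
8. floor area 11,000 square feet < 15,300 square feet → Standard Registration not required.
9. employees 65 ≤ 67 → Annual Certificate not required.
10. employees 65 < 80 → Large Employer Registration not required.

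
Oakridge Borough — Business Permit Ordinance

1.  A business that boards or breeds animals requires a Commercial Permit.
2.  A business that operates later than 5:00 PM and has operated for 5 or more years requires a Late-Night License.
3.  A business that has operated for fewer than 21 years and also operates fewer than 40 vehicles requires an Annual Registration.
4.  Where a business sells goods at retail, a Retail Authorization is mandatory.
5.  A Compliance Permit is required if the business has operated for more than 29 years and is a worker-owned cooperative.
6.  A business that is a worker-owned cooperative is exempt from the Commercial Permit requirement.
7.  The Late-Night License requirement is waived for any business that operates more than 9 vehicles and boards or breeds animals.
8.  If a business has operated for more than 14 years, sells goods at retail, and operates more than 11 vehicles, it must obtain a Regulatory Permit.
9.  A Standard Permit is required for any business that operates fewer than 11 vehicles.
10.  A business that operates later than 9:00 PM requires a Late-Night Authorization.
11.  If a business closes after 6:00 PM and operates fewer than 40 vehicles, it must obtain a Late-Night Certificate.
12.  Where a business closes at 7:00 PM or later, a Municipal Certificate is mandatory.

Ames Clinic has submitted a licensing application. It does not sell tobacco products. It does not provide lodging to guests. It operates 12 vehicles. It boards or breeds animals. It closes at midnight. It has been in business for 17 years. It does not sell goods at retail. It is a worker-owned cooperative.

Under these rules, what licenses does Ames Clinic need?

Annual Registration, Late-Night Authorization, Late-Night Certificate, Municipal Certificate

1. boards or breeds animals → Commercial Permit required.
2. closes midnight, after 5:00 PM; years in business 17 ≥ 5 → Late-Night License required.
3. years in business 17 < 21; vehicles 12 < 40 → Annual Registration required.
4. does not sell goods at retail → Retail Authorization not required.
5. years in business 17 ≤ 29; is a worker-owned cooperative → Compliance Permit not required.
6. is a worker-owned cooperative → exempt from Commercial Permit.
7. vehicles 12 > 9; boards or breeds animals → exempt from Late-Night License.
8. years in business 17 > 14; does not sell goods at retail; vehicles 12 > 11 → Regulatory Permit not required.
9. vehicles 12 ≥ 11 → Standard Permit not required.
10. closes midnight, after 9:00 PM → Late-Night Authorization required.
11. closes midnight, after 6:00 PM; vehicles 12 < 40 → Late-Night Certificate required.
12. closes midnight, after 7:00 PM → Municipal Certificate required.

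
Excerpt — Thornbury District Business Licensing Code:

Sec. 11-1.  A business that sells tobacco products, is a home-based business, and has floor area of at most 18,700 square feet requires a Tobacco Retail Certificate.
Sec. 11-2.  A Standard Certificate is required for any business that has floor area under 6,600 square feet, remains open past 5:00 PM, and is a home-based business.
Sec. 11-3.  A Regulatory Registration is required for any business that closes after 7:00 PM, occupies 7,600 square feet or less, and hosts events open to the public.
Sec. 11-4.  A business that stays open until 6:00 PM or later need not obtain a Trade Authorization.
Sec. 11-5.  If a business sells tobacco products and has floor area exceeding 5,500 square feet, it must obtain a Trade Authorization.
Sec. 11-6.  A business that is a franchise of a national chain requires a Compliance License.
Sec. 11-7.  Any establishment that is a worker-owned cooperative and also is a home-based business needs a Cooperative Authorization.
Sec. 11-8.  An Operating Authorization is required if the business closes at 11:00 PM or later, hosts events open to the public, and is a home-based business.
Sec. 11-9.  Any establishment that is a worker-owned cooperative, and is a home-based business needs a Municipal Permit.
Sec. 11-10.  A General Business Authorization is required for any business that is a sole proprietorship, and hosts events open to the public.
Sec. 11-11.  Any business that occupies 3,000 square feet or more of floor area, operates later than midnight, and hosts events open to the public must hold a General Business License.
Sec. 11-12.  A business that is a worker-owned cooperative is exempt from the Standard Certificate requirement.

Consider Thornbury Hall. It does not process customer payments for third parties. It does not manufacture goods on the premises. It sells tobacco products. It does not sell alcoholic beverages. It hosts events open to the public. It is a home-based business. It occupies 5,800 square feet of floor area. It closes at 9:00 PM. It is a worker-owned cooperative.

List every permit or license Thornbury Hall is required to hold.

Sec. 11-1. sells tobacco products; is a home-based business; floor area 5,800 square feet ≤ 18,700 square feet → Tobacco Retail Certificate required.
Sec. 11-2. floor area 5,800 square feet < 6,600 square feet; closes 9:00 PM, after 5:00 PM; is a home-based business → Standard Certificate required.
Sec. 11-3. closes 9:00 PM, after 7:00 PM; floor area 5,800 square feet ≤ 7,600 square feet; hosts events open to the public → Regulatory Registration required.
Sec. 11-4. closes 9:00 PM, after 6:00 PM → exempt from Trade Authorization.
Sec. 11-5. sells tobacco products; floor area 5,800 square feet > 5,500 square feet → Trade Authorization required.
Sec. 11-6. is a worker-owned cooperative (not: is a franchise of a national chain) → Compliance License not required.
Sec. 11-7. is a worker-owned cooperative; is a home-based business → Cooperative Authorization required.
Sec. 11-8. closes 9:00 PM, at/before 11:00 PM; hosts events open to the public; is a home-based business → Operating Authorization not required.
Sec. 11-9. is a worker-owned cooperative; is a home-based business → Municipal Permit required.
Sec. 11-10. is a worker-owned cooperative (not: is a sole proprietorship); hosts events open to the public → General Business Authorization not required.
Sec. 11-11. floor area 5,800 square feet ≥ 3,000 square feet; closes 9:00 PM, at/before midnight; hosts events open to the public → General Business License not required.
Sec. 11-12. is a worker-owned cooperative → exempt from Standard Certificate.

Cooperative Authorization, Municipal Permit, Regulatory Registration, Tobacco Retail Certificate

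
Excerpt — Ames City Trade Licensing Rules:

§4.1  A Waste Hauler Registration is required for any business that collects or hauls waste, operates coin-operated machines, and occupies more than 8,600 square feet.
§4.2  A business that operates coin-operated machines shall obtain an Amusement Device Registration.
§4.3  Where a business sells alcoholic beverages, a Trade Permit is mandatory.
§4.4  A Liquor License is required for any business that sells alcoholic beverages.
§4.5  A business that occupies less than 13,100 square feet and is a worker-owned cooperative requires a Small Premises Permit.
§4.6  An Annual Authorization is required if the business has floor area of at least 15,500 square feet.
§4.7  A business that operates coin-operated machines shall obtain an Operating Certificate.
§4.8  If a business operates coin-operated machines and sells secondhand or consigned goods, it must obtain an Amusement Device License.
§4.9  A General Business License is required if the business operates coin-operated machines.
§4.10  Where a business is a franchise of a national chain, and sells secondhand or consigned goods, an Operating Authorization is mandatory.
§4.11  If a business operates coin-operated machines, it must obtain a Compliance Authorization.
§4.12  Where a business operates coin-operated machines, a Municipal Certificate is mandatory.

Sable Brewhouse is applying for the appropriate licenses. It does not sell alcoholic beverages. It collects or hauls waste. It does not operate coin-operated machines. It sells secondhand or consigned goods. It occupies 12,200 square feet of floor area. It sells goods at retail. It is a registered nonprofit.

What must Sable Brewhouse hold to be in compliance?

None

§4.1 collects or hauls waste; does not operate coin-operated machines; floor area 12,200 square feet > 8,600 square feet → Waste Hauler Registration not required.
§4.2 does not operate coin-operated machines → Amusement Device Registration not required.
§4.3 does not sell alcoholic beverages → Trade Permit not required.
§4.4 does not sell alcoholic beverages → Liquor License not required.
§4.5 floor area 12,200 square feet < 13,100 square feet; is a registered nonprofit (not: is a worker-owned cooperative) → Small Premises Permit not required.
§4.6 floor area 12,200 square feet < 15,500 square feet → Annual Authorization not required.
§4.7 does not operate coin-operated machines → Operating Certificate not required.
§4.8 does not operate coin-operated machines; sells secondhand or consigned goods → Amusement Device License not required.
§4.9 does not operate coin-operated machines → General Business License not required.
§4.10 is a registered nonprofit (not: is a franchise of a national chain); sells secondhand or consigned goods → Operating Authorization not required.
§4.11 does not operate coin-operated machines → Compliance Authorization not required.
§4.12 does not operate coin-operated machines → Municipal Certificate not required.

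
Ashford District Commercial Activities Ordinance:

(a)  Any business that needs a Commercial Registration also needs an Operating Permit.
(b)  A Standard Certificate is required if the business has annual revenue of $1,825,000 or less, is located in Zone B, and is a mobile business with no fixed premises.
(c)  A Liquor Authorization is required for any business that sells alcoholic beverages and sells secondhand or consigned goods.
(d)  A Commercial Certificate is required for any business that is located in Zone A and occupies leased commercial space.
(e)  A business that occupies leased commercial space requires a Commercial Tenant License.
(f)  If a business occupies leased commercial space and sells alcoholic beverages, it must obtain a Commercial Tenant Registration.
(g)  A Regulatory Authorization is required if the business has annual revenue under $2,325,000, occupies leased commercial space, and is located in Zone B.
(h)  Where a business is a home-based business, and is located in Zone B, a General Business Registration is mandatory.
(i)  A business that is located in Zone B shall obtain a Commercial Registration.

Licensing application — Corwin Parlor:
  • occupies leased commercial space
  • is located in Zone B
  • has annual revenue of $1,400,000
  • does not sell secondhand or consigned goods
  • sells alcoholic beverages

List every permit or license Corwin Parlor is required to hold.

Commercial Registration, Commercial Tenant License, Commercial Tenant Registration, Operating Permit, Regulatory Authorization

(a) Commercial Registration is required → Operating Permit also required.
(b) revenue $1,400,000 ≤ $1,825,000; is located in Zone B; occupies leased commercial space (not: is a mobile business with no fixed premises) → Standard Certificate not required.
(c) sells alcoholic beverages; does not sell secondhand or consigned goods → Liquor Authorization not required.
(d) is located in Zone B (not: is located in Zone A); occupies leased commercial space → Commercial Certificate not required.
(e) occupies leased commercial space → Commercial Tenant License required.
(f) occupies leased commercial space; sells alcoholic beverages → Commercial Tenant Registration required.
(g) revenue $1,400,000 < $2,325,000; occupies leased commercial space; is located in Zone B → Regulatory Authorization required.
(h) occupies leased commercial space (not: is a home-based business); is located in Zone B → General Business Registration not required.
(i) is located in Zone B → Commercial Registration required.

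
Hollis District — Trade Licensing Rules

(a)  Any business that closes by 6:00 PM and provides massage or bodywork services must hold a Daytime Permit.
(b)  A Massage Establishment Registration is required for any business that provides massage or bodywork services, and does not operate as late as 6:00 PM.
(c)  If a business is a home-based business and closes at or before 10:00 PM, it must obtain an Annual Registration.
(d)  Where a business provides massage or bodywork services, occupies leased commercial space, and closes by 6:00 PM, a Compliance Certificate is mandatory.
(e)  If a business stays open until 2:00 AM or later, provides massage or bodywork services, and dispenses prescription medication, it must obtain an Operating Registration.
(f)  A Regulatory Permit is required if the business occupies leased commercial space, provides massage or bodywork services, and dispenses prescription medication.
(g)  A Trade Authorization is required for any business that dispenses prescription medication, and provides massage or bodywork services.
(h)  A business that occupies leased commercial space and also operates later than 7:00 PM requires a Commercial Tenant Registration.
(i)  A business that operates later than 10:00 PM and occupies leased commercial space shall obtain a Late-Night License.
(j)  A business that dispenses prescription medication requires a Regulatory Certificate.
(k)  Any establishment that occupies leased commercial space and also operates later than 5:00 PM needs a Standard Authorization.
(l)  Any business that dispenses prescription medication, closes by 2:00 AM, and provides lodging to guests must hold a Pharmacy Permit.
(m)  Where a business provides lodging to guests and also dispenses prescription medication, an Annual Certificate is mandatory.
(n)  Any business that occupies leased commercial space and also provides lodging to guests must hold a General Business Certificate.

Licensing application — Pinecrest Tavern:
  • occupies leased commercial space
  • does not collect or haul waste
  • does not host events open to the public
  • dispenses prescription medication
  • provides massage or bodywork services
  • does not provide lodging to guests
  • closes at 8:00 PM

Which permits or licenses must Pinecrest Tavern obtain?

Commercial Tenant Registration, Regulatory Certificate, Regulatory Permit, Standard Authorization, Trade Authorization

(a) closes 8:00 PM, after 6:00 PM; provides massage or bodywork services → Daytime Permit not required.
(b) provides massage or bodywork services; closes 8:00 PM, after 6:00 PM → Massage Establishment Registration not required.
(c) occupies leased commercial space (not: is a home-based business); closes 8:00 PM, at/before 10:00 PM → Annual Registration not required.
(d) provides massage or bodywork services; occupies leased commercial space; closes 8:00 PM, after 6:00 PM → Compliance Certificate not required.
(e) closes 8:00 PM, at/before 2:00 AM; provides massage or bodywork services; dispenses prescription medication → Operating Registration not required.
(f) occupies leased commercial space; provides massage or bodywork services; dispenses prescription medication → Regulatory Permit required.
(g) dispenses prescription medication; provides massage or bodywork services → Trade Authorization required.
(h) occupies leased commercial space; closes 8:00 PM, after 7:00 PM → Commercial Tenant Registration required.
(i) closes 8:00 PM, at/before 10:00 PM; occupies leased commercial space → Late-Night License not required.
(j) dispenses prescription medication → Regulatory Certificate required.
(k) occupies leased commercial space; closes 8:00 PM, after 5:00 PM → Standard Authorization required.
(l) dispenses prescription medication; closes 8:00 PM, at/before 2:00 AM; does not provide lodging to guests → Pharmacy Permit not required.
(m) does not provide lodging to guests; dispenses prescription medication → Annual Certificate not required.
(n) occupies leased commercial space; does not provide lodging to guests → General Business Certificate not required.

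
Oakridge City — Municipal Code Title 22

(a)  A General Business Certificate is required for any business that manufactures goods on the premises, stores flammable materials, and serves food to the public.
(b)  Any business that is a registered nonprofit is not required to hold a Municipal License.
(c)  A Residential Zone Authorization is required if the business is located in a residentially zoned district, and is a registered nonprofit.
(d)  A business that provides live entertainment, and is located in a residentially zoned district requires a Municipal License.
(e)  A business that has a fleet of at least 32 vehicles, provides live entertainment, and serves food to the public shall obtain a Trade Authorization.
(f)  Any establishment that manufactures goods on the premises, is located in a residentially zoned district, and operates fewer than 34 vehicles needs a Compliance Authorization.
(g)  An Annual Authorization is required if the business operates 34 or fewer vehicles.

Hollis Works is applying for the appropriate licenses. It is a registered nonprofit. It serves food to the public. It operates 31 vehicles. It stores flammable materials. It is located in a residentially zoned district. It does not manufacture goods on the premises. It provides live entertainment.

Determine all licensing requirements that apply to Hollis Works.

Annual Authorization, Residential Zone Authorization

(a) does not manufacture goods on the premises; stores flammable materials; serves food to the public → General Business Certificate not required.
(b) is a registered nonprofit → exempt from Municipal License.
(c) is located in a residentially zoned district; is a registered nonprofit → Residential Zone Authorization required.
(d) provides live entertainment; is located in a residentially zoned district → Municipal License required.
(e) vehicles 31 < 32; provides live entertainment; serves food to the public → Trade Authorization not required.
(f) does not manufacture goods on the premises; is located in a residentially zoned district; vehicles 31 < 34 → Compliance Authorization not required.
(g) vehicles 31 ≤ 34 → Annual Authorization required.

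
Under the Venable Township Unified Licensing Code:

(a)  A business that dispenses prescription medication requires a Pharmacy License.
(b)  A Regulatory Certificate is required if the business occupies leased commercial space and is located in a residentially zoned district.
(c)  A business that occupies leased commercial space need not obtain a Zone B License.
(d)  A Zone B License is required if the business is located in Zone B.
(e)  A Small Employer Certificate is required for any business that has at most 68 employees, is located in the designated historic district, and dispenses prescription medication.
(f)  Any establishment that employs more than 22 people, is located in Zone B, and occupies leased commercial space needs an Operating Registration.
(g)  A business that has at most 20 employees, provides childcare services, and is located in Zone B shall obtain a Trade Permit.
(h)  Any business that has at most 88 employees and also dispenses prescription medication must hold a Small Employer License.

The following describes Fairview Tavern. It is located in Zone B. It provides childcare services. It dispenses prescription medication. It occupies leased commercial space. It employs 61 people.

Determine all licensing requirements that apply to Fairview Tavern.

(a) dispenses prescription medication → Pharmacy License required.
(b) occupies leased commercial space; is located in Zone B (not: is located in a residentially zoned district) → Regulatory Certificate not required.
(c) occupies leased commercial space → exempt from Zone B License.
(d) is located in Zone B → Zone B License required.
(e) employees 61 ≤ 68; is located in Zone B (not: is located in the designated historic district); dispenses prescription medication → Small Employer Certificate not required.
(f) employees 61 > 22; is located in Zone B; occupies leased commercial space → Operating Registration required.
(g) employees 61 > 20; provides childcare services; is located in Zone B → Trade Permit not required.
(h) employees 61 ≤ 88; dispenses prescription medication → Small Employer License required.

Operating Registration, Pharmacy License, Small Employer License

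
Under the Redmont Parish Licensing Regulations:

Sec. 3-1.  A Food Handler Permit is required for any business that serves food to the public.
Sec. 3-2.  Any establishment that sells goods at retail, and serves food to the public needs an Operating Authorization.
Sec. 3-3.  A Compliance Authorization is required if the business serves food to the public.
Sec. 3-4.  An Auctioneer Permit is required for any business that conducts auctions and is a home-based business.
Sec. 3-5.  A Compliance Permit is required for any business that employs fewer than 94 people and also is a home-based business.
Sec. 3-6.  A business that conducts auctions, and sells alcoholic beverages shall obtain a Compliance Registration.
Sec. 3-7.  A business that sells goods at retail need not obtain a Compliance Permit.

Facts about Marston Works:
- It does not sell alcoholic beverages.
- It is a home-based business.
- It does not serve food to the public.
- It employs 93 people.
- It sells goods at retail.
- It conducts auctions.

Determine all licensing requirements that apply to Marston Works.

Sec. 3-1. does not serve food to the public → Food Handler Permit not required.
Sec. 3-2. sells goods at retail; does not serve food to the public → Operating Authorization not required.
Sec. 3-3. does not serve food to the public → Compliance Authorization not required.
Sec. 3-4. conducts auctions; is a home-based business → Auctioneer Permit required.
Sec. 3-5. employees 93 < 94; is a home-based business → Compliance Permit required.
Sec. 3-6. conducts auctions; does not sell alcoholic beverages → Compliance Registration not required.
Sec. 3-7. sells goods at retail → exempt from Compliance Permit.

Auctioneer Permit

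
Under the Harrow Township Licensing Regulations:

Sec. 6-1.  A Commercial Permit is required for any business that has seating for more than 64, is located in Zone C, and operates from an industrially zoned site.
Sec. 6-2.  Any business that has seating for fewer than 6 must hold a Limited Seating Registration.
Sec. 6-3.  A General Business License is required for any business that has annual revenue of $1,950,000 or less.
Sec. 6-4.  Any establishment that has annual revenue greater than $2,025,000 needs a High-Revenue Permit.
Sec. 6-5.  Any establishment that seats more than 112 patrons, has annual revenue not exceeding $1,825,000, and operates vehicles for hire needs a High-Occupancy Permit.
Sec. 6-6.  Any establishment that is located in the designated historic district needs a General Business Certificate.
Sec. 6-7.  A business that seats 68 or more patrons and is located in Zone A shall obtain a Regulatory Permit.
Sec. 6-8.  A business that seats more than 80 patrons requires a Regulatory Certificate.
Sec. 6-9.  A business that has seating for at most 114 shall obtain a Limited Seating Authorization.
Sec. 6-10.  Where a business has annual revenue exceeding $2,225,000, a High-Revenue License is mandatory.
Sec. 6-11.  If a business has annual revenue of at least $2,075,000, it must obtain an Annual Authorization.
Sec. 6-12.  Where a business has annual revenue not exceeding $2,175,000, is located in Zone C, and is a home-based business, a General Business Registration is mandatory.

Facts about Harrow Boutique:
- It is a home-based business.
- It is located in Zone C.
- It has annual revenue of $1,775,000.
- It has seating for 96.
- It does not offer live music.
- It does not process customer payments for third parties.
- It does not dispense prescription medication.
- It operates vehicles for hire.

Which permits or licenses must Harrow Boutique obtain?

Sec. 6-1. seating 96 > 64; is located in Zone C; is a home-based business (not: operates from an industrially zoned site) → Commercial Permit not required.
Sec. 6-2. seating 96 ≥ 6 → Limited Seating Registration not required.
Sec. 6-3. revenue $1,775,000 ≤ $1,950,000 → General Business License required.
Sec. 6-4. revenue $1,775,000 ≤ $2,025,000 → High-Revenue Permit not required.
Sec. 6-5. seating 96 ≤ 112; revenue $1,775,000 ≤ $1,825,000; operates vehicles for hire → High-Occupancy Permit not required.
Sec. 6-6. is located in Zone C (not: is located in the designated historic district) → General Business Certificate not required.
Sec. 6-7. seating 96 ≥ 68; is located in Zone C (not: is located in Zone A) → Regulatory Permit not required.
Sec. 6-8. seating 96 > 80 → Regulatory Certificate required.
Sec. 6-9. seating 96 ≤ 114 → Limited Seating Authorization required.
Sec. 6-10. revenue $1,775,000 ≤ $2,225,000 → High-Revenue License not required.
Sec. 6-11. revenue $1,775,000 < $2,075,000 → Annual Authorization not required.
Sec. 6-12. revenue $1,775,000 ≤ $2,175,000; is located in Zone C; is a home-based business → General Business Registration required.

General Business License, General Business Registration, Limited Seating Authorization, Regulatory Certificate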